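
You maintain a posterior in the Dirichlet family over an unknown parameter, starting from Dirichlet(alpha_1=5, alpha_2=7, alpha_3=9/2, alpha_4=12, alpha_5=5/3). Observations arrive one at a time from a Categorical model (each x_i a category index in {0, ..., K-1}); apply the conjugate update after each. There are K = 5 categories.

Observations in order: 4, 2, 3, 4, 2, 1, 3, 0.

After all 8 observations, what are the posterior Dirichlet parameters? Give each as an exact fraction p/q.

obs 1: x=4 → posterior Dirichlet(5, 7, 9/2, 12, 8/3)
obs 2: x=2 → posterior Dirichlet(5, 7, 11/2, 12, 8/3)
obs 3: x=3 → posterior Dirichlet(5, 7, 11/2, 13, 8/3)
obs 4: x=4 → posterior Dirichlet(5, 7, 11/2, 13, 11/3)
obs 5: x=2 → posterior Dirichlet(5, 7, 13/2, 13, 11/3)
obs 6: x=1 → posterior Dirichlet(5, 8, 13/2, 13, 11/3)
obs 7: x=3 → posterior Dirichlet(5, 8, 13/2, 14, 11/3)
obs 8: x=0 → posterior Dirichlet(6, 8, 13/2, 14, 11/3)

alpha_1=6, alpha_2=8, alpha_3=13/2, alpha_4=14, alpha_5=11/3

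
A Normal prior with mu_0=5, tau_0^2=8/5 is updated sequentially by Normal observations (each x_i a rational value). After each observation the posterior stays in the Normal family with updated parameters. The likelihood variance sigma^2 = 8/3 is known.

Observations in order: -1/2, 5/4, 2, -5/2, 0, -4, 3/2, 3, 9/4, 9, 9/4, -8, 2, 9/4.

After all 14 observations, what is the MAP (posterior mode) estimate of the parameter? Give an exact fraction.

113/94

obs 1: x=-1/2 → posterior Normal(47/16, 1)
obs 2: x=5/4 → posterior Normal(109/44, 8/11)
obs 3: x=2 → posterior Normal(19/8, 4/7)
obs 4: x=-5/2 → posterior Normal(103/68, 8/17)
obs 5: x=0 → posterior Normal(103/80, 2/5)
obs 6: x=-4 → posterior Normal(55/92, 8/23)
obs 7: x=3/2 → posterior Normal(73/104, 4/13)
obs 8: x=3 → posterior Normal(109/116, 8/29)
obs 9: x=9/4 → posterior Normal(17/16, 1/4)
obs 10: x=9 → posterior Normal(61/35, 8/35)
obs 11: x=9/4 → posterior Normal(271/152, 4/19)
obs 12: x=-8 → posterior Normal(175/164, 8/41)
obs 13: x=2 → posterior Normal(199/176, 2/11)
obs 14: x=9/4 → posterior Normal(113/94, 8/47)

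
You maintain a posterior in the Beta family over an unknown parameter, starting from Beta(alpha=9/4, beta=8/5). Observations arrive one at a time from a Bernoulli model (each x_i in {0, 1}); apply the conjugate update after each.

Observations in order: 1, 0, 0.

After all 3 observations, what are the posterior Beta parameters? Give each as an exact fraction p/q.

obs 1: x=1 → posterior Beta(13/4, 8/5)
obs 2: x=0 → posterior Beta(13/4, 13/5)
obs 3: x=0 → posterior Beta(13/4, 18/5)

alpha=13/4, beta=18/5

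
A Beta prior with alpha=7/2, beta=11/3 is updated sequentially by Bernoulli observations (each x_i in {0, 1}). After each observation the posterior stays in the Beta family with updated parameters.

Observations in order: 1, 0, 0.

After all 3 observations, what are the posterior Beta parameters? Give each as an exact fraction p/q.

obs 1: x=1 → posterior Beta(9/2, 11/3)
obs 2: x=0 → posterior Beta(9/2, 14/3)
obs 3: x=0 → posterior Beta(9/2, 17/3)

alpha=9/2, beta=17/3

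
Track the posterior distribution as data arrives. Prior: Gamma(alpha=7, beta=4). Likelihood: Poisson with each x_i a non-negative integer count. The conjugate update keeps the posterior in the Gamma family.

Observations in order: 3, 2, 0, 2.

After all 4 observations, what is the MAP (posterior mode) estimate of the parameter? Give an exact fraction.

obs 1: x=3 → posterior Gamma(10, 5)
obs 2: x=2 → posterior Gamma(12, 6)
obs 3: x=0 → posterior Gamma(12, 7)
obs 4: x=2 → posterior Gamma(14, 8)

13/8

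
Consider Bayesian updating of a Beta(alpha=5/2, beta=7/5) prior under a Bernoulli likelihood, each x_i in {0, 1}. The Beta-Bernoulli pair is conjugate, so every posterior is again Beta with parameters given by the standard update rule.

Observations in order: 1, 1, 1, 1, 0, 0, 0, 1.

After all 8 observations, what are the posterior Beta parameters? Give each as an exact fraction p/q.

alpha=15/2, beta=22/5

obs 1: x=1 → posterior Beta(7/2, 7/5)
obs 2: x=1 → posterior Beta(9/2, 7/5)
obs 3: x=1 → posterior Beta(11/2, 7/5)
obs 4: x=1 → posterior Beta(13/2, 7/5)
obs 5: x=0 → posterior Beta(13/2, 12/5)
obs 6: x=0 → posterior Beta(13/2, 17/5)
obs 7: x=0 → posterior Beta(13/2, 22/5)
obs 8: x=1 → posterior Beta(15/2, 22/5)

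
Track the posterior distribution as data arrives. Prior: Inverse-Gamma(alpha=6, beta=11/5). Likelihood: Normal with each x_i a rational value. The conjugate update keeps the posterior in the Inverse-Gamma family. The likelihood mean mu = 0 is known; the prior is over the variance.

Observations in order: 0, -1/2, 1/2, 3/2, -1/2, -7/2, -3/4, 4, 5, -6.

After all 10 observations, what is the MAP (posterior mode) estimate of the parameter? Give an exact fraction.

7777/1920

obs 1: x=0 → posterior Inverse-Gamma(13/2, 11/5)
obs 2: x=-1/2 → posterior Inverse-Gamma(7, 93/40)
obs 3: x=1/2 → posterior Inverse-Gamma(15/2, 49/20)
obs 4: x=3/2 → posterior Inverse-Gamma(8, 143/40)
obs 5: x=-1/2 → posterior Inverse-Gamma(17/2, 37/10)
obs 6: x=-7/2 → posterior Inverse-Gamma(9, 393/40)
obs 7: x=-3/4 → posterior Inverse-Gamma(19/2, 1617/160)
obs 8: x=4 → posterior Inverse-Gamma(10, 2897/160)
obs 9: x=5 → posterior Inverse-Gamma(21/2, 4897/160)
obs 10: x=-6 → posterior Inverse-Gamma(11, 7777/160)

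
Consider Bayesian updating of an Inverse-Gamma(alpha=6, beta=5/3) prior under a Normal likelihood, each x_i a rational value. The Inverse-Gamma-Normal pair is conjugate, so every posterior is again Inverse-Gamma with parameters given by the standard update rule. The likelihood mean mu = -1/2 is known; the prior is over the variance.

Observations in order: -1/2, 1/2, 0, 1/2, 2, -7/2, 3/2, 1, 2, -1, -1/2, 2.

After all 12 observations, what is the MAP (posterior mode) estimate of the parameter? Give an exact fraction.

239/156

obs 1: x=-1/2 → posterior Inverse-Gamma(13/2, 5/3)
obs 2: x=1/2 → posterior Inverse-Gamma(7, 13/6)
obs 3: x=0 → posterior Inverse-Gamma(15/2, 55/24)
obs 4: x=1/2 → posterior Inverse-Gamma(8, 67/24)
obs 5: x=2 → posterior Inverse-Gamma(17/2, 71/12)
obs 6: x=-7/2 → posterior Inverse-Gamma(9, 125/12)
obs 7: x=3/2 → posterior Inverse-Gamma(19/2, 149/12)
obs 8: x=1 → posterior Inverse-Gamma(10, 325/24)
obs 9: x=2 → posterior Inverse-Gamma(21/2, 50/3)
obs 10: x=-1 → posterior Inverse-Gamma(11, 403/24)
obs 11: x=-1/2 → posterior Inverse-Gamma(23/2, 403/24)
obs 12: x=2 → posterior Inverse-Gamma(12, 239/12)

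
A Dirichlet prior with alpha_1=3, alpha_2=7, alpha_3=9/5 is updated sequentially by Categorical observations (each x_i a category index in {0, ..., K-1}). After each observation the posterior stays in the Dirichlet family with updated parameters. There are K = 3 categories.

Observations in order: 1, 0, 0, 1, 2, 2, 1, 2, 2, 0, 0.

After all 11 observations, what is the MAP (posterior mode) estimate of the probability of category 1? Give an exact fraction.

obs 1: x=1 → posterior Dirichlet(3, 8, 9/5)
obs 2: x=0 → posterior Dirichlet(4, 8, 9/5)
obs 3: x=0 → posterior Dirichlet(5, 8, 9/5)
obs 4: x=1 → posterior Dirichlet(5, 9, 9/5)
obs 5: x=2 → posterior Dirichlet(5, 9, 14/5)
obs 6: x=2 → posterior Dirichlet(5, 9, 19/5)
obs 7: x=1 → posterior Dirichlet(5, 10, 19/5)
obs 8: x=2 → posterior Dirichlet(5, 10, 24/5)
obs 9: x=2 → posterior Dirichlet(5, 10, 29/5)
obs 10: x=0 → posterior Dirichlet(6, 10, 29/5)
obs 11: x=0 → posterior Dirichlet(7, 10, 29/5)

5/11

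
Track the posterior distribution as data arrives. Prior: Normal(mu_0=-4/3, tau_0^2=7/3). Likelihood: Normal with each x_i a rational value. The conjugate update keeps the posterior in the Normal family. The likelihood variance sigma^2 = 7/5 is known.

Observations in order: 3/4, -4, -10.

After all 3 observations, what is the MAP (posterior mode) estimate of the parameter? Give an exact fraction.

obs 1: x=3/4 → posterior Normal(-1/32, 7/8)
obs 2: x=-4 → posterior Normal(-81/52, 7/13)
obs 3: x=-10 → posterior Normal(-281/72, 7/18)

-281/72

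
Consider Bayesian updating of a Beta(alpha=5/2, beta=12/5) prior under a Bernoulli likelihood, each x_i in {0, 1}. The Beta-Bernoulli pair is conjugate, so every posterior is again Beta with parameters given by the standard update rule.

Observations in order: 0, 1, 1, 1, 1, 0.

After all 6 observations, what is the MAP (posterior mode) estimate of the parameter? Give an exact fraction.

55/89

obs 1: x=0 → posterior Beta(5/2, 17/5)
obs 2: x=1 → posterior Beta(7/2, 17/5)
obs 3: x=1 → posterior Beta(9/2, 17/5)
obs 4: x=1 → posterior Beta(11/2, 17/5)
obs 5: x=1 → posterior Beta(13/2, 17/5)
obs 6: x=0 → posterior Beta(13/2, 22/5)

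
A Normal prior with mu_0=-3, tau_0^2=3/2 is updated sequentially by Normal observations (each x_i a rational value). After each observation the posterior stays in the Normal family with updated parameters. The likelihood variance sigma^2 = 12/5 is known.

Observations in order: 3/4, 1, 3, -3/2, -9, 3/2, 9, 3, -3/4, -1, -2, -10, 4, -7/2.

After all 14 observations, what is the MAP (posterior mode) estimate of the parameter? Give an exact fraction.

-103/156

obs 1: x=3/4 → posterior Normal(-81/52, 12/13)
obs 2: x=1 → posterior Normal(-61/72, 2/3)
obs 3: x=3 → posterior Normal(-1/92, 12/23)
obs 4: x=-3/2 → posterior Normal(-31/112, 3/7)
obs 5: x=-9 → posterior Normal(-211/132, 4/11)
obs 6: x=3/2 → posterior Normal(-181/152, 6/19)
obs 7: x=9 → posterior Normal(-1/172, 12/43)
obs 8: x=3 → posterior Normal(59/192, 1/4)
obs 9: x=-3/4 → posterior Normal(11/53, 12/53)
obs 10: x=-1 → posterior Normal(3/29, 6/29)
obs 11: x=-2 → posterior Normal(-4/63, 4/21)
obs 12: x=-10 → posterior Normal(-27/34, 3/17)
obs 13: x=4 → posterior Normal(-34/73, 12/73)
obs 14: x=-7/2 → posterior Normal(-103/156, 2/13)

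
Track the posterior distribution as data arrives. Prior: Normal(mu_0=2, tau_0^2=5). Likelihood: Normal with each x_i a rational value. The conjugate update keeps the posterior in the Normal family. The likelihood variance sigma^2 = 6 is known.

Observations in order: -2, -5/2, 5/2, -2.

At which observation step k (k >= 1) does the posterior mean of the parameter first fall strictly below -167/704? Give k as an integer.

k = 2

obs 1: x=-2 → posterior Normal(2/11, 30/11)
obs 2: x=-5/2 → posterior Normal(-21/32, 15/8)
obs 3: x=5/2 → posterior Normal(2/21, 10/7)
obs 4: x=-2 → posterior Normal(-4/13, 15/13)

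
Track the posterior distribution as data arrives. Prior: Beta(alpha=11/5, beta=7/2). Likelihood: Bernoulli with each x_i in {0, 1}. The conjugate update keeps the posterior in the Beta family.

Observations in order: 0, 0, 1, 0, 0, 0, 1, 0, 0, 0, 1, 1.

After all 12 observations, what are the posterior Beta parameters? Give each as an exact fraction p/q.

obs 1: x=0 → posterior Beta(11/5, 9/2)
obs 2: x=0 → posterior Beta(11/5, 11/2)
obs 3: x=1 → posterior Beta(16/5, 11/2)
obs 4: x=0 → posterior Beta(16/5, 13/2)
obs 5: x=0 → posterior Beta(16/5, 15/2)
obs 6: x=0 → posterior Beta(16/5, 17/2)
obs 7: x=1 → posterior Beta(21/5, 17/2)
obs 8: x=0 → posterior Beta(21/5, 19/2)
obs 9: x=0 → posterior Beta(21/5, 21/2)
obs 10: x=0 → posterior Beta(21/5, 23/2)
obs 11: x=1 → posterior Beta(26/5, 23/2)
obs 12: x=1 → posterior Beta(31/5, 23/2)

alpha=31/5, beta=23/2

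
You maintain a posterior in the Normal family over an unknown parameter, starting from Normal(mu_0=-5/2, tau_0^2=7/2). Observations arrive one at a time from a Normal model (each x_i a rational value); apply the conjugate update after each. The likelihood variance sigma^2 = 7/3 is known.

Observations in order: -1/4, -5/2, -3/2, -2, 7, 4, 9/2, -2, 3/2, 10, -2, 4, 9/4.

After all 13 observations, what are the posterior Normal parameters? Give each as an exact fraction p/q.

obs 1: x=-1/4 → posterior Normal(-23/20, 7/5)
obs 2: x=-5/2 → posterior Normal(-53/32, 7/8)
obs 3: x=-3/2 → posterior Normal(-71/44, 7/11)
obs 4: x=-2 → posterior Normal(-95/56, 1/2)
obs 5: x=7 → posterior Normal(-11/68, 7/17)
obs 6: x=4 → posterior Normal(37/80, 7/20)
obs 7: x=9/2 → posterior Normal(91/92, 7/23)
obs 8: x=-2 → posterior Normal(67/104, 7/26)
obs 9: x=3/2 → posterior Normal(85/116, 7/29)
obs 10: x=10 → posterior Normal(205/128, 7/32)
obs 11: x=-2 → posterior Normal(181/140, 1/5)
obs 12: x=4 → posterior Normal(229/152, 7/38)
obs 13: x=9/4 → posterior Normal(64/41, 7/41)

mu_0=64/41, tau_0^2=7/41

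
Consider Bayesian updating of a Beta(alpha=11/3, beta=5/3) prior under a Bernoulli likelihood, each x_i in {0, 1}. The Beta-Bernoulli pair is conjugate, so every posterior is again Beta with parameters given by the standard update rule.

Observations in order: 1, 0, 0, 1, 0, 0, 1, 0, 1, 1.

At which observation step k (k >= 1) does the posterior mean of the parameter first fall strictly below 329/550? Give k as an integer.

k = 3

obs 1: x=1 → posterior Beta(14/3, 5/3)
obs 2: x=0 → posterior Beta(14/3, 8/3)
obs 3: x=0 → posterior Beta(14/3, 11/3)
obs 4: x=1 → posterior Beta(17/3, 11/3)
obs 5: x=0 → posterior Beta(17/3, 14/3)
obs 6: x=0 → posterior Beta(17/3, 17/3)
obs 7: x=1 → posterior Beta(20/3, 17/3)
obs 8: x=0 → posterior Beta(20/3, 20/3)
obs 9: x=1 → posterior Beta(23/3, 20/3)
obs 10: x=1 → posterior Beta(26/3, 20/3)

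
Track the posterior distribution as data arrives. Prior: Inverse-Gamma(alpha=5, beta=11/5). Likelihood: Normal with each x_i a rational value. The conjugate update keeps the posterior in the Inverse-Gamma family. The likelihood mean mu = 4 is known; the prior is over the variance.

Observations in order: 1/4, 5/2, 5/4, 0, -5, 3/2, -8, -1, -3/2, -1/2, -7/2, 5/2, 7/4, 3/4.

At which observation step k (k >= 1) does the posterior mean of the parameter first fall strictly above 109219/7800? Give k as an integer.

obs 1: x=1/4 → posterior Inverse-Gamma(11/2, 1477/160)
obs 2: x=5/2 → posterior Inverse-Gamma(6, 1657/160)
obs 3: x=5/4 → posterior Inverse-Gamma(13/2, 1131/80)
obs 4: x=0 → posterior Inverse-Gamma(7, 1771/80)
obs 5: x=-5 → posterior Inverse-Gamma(15/2, 5011/80)
obs 6: x=3/2 → posterior Inverse-Gamma(8, 5261/80)
obs 7: x=-8 → posterior Inverse-Gamma(17/2, 11021/80)
obs 8: x=-1 → posterior Inverse-Gamma(9, 12021/80)
obs 9: x=-3/2 → posterior Inverse-Gamma(19/2, 13231/80)
obs 10: x=-1/2 → posterior Inverse-Gamma(10, 14041/80)
obs 11: x=-7/2 → posterior Inverse-Gamma(21/2, 16291/80)
obs 12: x=5/2 → posterior Inverse-Gamma(11, 16381/80)
obs 13: x=7/4 → posterior Inverse-Gamma(23/2, 33167/160)
obs 14: x=3/4 → posterior Inverse-Gamma(12, 8503/40)

k = 7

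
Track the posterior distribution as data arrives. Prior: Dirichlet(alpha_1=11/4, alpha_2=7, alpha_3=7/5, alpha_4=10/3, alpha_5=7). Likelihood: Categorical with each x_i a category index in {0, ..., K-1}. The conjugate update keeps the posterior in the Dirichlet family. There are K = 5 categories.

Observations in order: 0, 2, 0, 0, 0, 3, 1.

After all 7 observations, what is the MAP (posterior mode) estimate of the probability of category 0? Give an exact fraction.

345/1409

obs 1: x=0 → posterior Dirichlet(15/4, 7, 7/5, 10/3, 7)
obs 2: x=2 → posterior Dirichlet(15/4, 7, 12/5, 10/3, 7)
obs 3: x=0 → posterior Dirichlet(19/4, 7, 12/5, 10/3, 7)
obs 4: x=0 → posterior Dirichlet(23/4, 7, 12/5, 10/3, 7)
obs 5: x=0 → posterior Dirichlet(27/4, 7, 12/5, 10/3, 7)
obs 6: x=3 → posterior Dirichlet(27/4, 7, 12/5, 13/3, 7)
obs 7: x=1 → posterior Dirichlet(27/4, 8, 12/5, 13/3, 7)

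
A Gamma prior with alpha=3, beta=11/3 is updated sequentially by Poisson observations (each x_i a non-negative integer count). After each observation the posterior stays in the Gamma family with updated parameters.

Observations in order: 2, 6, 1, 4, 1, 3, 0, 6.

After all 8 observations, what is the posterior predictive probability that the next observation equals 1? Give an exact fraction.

545548995089921977997289597988128662109375/2254899098557054915868180806023930336772096

obs 1: x=2 → posterior Gamma(5, 14/3)
obs 2: x=6 → posterior Gamma(11, 17/3)
obs 3: x=1 → posterior Gamma(12, 20/3)
obs 4: x=4 → posterior Gamma(16, 23/3)
obs 5: x=1 → posterior Gamma(17, 26/3)
obs 6: x=3 → posterior Gamma(20, 29/3)
obs 7: x=0 → posterior Gamma(20, 32/3)
obs 8: x=6 → posterior Gamma(26, 35/3)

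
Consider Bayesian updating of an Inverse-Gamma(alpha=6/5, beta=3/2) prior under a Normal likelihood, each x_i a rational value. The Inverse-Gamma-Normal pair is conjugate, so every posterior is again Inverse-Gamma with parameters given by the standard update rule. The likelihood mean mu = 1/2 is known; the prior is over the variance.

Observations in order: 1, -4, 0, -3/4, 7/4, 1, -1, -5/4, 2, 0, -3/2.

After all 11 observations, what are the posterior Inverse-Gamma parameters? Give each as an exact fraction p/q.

alpha=67/10, beta=623/32

obs 1: x=1 → posterior Inverse-Gamma(17/10, 13/8)
obs 2: x=-4 → posterior Inverse-Gamma(11/5, 47/4)
obs 3: x=0 → posterior Inverse-Gamma(27/10, 95/8)
obs 4: x=-3/4 → posterior Inverse-Gamma(16/5, 405/32)
obs 5: x=7/4 → posterior Inverse-Gamma(37/10, 215/16)
obs 6: x=1 → posterior Inverse-Gamma(21/5, 217/16)
obs 7: x=-1 → posterior Inverse-Gamma(47/10, 235/16)
obs 8: x=-5/4 → posterior Inverse-Gamma(26/5, 519/32)
obs 9: x=2 → posterior Inverse-Gamma(57/10, 555/32)
obs 10: x=0 → posterior Inverse-Gamma(31/5, 559/32)
obs 11: x=-3/2 → posterior Inverse-Gamma(67/10, 623/32)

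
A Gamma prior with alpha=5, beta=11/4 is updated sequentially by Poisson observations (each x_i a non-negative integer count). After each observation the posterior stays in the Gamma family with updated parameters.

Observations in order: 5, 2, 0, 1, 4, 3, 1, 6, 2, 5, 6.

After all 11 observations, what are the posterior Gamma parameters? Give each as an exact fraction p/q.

obs 1: x=5 → posterior Gamma(10, 15/4)
obs 2: x=2 → posterior Gamma(12, 19/4)
obs 3: x=0 → posterior Gamma(12, 23/4)
obs 4: x=1 → posterior Gamma(13, 27/4)
obs 5: x=4 → posterior Gamma(17, 31/4)
obs 6: x=3 → posterior Gamma(20, 35/4)
obs 7: x=1 → posterior Gamma(21, 39/4)
obs 8: x=6 → posterior Gamma(27, 43/4)
obs 9: x=2 → posterior Gamma(29, 47/4)
obs 10: x=5 → posterior Gamma(34, 51/4)
obs 11: x=6 → posterior Gamma(40, 55/4)

alpha=40, beta=55/4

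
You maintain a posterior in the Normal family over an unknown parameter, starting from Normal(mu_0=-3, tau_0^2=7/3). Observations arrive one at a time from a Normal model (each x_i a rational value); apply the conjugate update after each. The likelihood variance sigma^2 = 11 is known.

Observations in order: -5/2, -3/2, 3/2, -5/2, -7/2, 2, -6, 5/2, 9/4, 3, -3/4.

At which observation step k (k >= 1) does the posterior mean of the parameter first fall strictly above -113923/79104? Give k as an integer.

obs 1: x=-5/2 → posterior Normal(-233/80, 77/40)
obs 2: x=-3/2 → posterior Normal(-127/47, 77/47)
obs 3: x=3/2 → posterior Normal(-233/108, 77/54)
obs 4: x=-5/2 → posterior Normal(-134/61, 77/61)
obs 5: x=-7/2 → posterior Normal(-317/136, 77/68)
obs 6: x=2 → posterior Normal(-289/150, 77/75)
obs 7: x=-6 → posterior Normal(-373/164, 77/82)
obs 8: x=5/2 → posterior Normal(-169/89, 77/89)
obs 9: x=9/4 → posterior Normal(-613/384, 77/96)
obs 10: x=3 → posterior Normal(-529/412, 77/103)
obs 11: x=-3/4 → posterior Normal(-5/4, 7/10)

k = 10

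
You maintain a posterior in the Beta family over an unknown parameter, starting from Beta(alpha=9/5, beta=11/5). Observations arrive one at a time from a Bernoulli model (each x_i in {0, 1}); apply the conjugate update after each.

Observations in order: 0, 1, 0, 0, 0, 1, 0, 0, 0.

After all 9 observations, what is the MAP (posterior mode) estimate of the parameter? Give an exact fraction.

obs 1: x=0 → posterior Beta(9/5, 16/5)
obs 2: x=1 → posterior Beta(14/5, 16/5)
obs 3: x=0 → posterior Beta(14/5, 21/5)
obs 4: x=0 → posterior Beta(14/5, 26/5)
obs 5: x=0 → posterior Beta(14/5, 31/5)
obs 6: x=1 → posterior Beta(19/5, 31/5)
obs 7: x=0 → posterior Beta(19/5, 36/5)
obs 8: x=0 → posterior Beta(19/5, 41/5)
obs 9: x=0 → posterior Beta(19/5, 46/5)

14/55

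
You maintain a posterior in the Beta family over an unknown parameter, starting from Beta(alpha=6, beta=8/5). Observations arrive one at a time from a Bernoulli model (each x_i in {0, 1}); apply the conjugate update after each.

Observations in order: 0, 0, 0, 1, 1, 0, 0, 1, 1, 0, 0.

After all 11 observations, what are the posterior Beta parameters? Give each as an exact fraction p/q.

obs 1: x=0 → posterior Beta(6, 13/5)
obs 2: x=0 → posterior Beta(6, 18/5)
obs 3: x=0 → posterior Beta(6, 23/5)
obs 4: x=1 → posterior Beta(7, 23/5)
obs 5: x=1 → posterior Beta(8, 23/5)
obs 6: x=0 → posterior Beta(8, 28/5)
obs 7: x=0 → posterior Beta(8, 33/5)
obs 8: x=1 → posterior Beta(9, 33/5)
obs 9: x=1 → posterior Beta(10, 33/5)
obs 10: x=0 → posterior Beta(10, 38/5)
obs 11: x=0 → posterior Beta(10, 43/5)

alpha=10, beta=43/5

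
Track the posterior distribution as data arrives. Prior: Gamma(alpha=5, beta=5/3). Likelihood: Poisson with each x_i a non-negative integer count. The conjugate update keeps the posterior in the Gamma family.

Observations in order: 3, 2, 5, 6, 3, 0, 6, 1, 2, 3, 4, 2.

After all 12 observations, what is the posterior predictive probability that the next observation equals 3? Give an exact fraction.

443457742670234066955295620883673715918290226035173242866096242118856687/2050773823560610053645205609172376035486179836520607547294916966189367296

obs 1: x=3 → posterior Gamma(8, 8/3)
obs 2: x=2 → posterior Gamma(10, 11/3)
obs 3: x=5 → posterior Gamma(15, 14/3)
obs 4: x=6 → posterior Gamma(21, 17/3)
obs 5: x=3 → posterior Gamma(24, 20/3)
obs 6: x=0 → posterior Gamma(24, 23/3)
obs 7: x=6 → posterior Gamma(30, 26/3)
obs 8: x=1 → posterior Gamma(31, 29/3)
obs 9: x=2 → posterior Gamma(33, 32/3)
obs 10: x=3 → posterior Gamma(36, 35/3)
obs 11: x=4 → posterior Gamma(40, 38/3)
obs 12: x=2 → posterior Gamma(42, 41/3)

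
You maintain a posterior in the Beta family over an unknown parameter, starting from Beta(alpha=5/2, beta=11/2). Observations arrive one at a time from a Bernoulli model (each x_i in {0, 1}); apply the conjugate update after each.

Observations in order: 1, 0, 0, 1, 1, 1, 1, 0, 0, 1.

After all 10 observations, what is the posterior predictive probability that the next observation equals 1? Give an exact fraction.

17/36

obs 1: x=1 → posterior Beta(7/2, 11/2)
obs 2: x=0 → posterior Beta(7/2, 13/2)
obs 3: x=0 → posterior Beta(7/2, 15/2)
obs 4: x=1 → posterior Beta(9/2, 15/2)
obs 5: x=1 → posterior Beta(11/2, 15/2)
obs 6: x=1 → posterior Beta(13/2, 15/2)
obs 7: x=1 → posterior Beta(15/2, 15/2)
obs 8: x=0 → posterior Beta(15/2, 17/2)
obs 9: x=0 → posterior Beta(15/2, 19/2)
obs 10: x=1 → posterior Beta(17/2, 19/2)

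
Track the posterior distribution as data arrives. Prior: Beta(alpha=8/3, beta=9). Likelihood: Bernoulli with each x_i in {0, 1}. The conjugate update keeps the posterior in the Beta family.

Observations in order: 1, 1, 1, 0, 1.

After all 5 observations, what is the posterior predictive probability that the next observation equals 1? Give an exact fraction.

obs 1: x=1 → posterior Beta(11/3, 9)
obs 2: x=1 → posterior Beta(14/3, 9)
obs 3: x=1 → posterior Beta(17/3, 9)
obs 4: x=0 → posterior Beta(17/3, 10)
obs 5: x=1 → posterior Beta(20/3, 10)

2/5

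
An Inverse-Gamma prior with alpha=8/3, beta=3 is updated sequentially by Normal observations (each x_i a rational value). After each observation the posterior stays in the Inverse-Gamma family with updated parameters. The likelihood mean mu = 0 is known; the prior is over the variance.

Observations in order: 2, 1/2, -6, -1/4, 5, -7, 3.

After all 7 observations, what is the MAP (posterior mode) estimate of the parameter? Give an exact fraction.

6207/688

obs 1: x=2 → posterior Inverse-Gamma(19/6, 5)
obs 2: x=1/2 → posterior Inverse-Gamma(11/3, 41/8)
obs 3: x=-6 → posterior Inverse-Gamma(25/6, 185/8)
obs 4: x=-1/4 → posterior Inverse-Gamma(14/3, 741/32)
obs 5: x=5 → posterior Inverse-Gamma(31/6, 1141/32)
obs 6: x=-7 → posterior Inverse-Gamma(17/3, 1925/32)
obs 7: x=3 → posterior Inverse-Gamma(37/6, 2069/32)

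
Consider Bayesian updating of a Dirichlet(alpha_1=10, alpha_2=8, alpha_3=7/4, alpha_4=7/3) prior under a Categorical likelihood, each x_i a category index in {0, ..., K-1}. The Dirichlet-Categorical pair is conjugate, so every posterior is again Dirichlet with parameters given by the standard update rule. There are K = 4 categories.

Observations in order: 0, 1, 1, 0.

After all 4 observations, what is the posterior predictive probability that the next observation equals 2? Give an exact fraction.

obs 1: x=0 → posterior Dirichlet(11, 8, 7/4, 7/3)
obs 2: x=1 → posterior Dirichlet(11, 9, 7/4, 7/3)
obs 3: x=1 → posterior Dirichlet(11, 10, 7/4, 7/3)
obs 4: x=0 → posterior Dirichlet(12, 10, 7/4, 7/3)

21/313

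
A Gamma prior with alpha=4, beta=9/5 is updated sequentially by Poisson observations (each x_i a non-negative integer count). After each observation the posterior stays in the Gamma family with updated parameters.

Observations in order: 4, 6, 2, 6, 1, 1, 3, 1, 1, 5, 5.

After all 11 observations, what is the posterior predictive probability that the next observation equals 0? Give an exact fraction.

27606985387162255149739023449108101809804435888681546220650096895197184/518936882818509145657554591302727459161507993358727646064910236857438829

obs 1: x=4 → posterior Gamma(8, 14/5)
obs 2: x=6 → posterior Gamma(14, 19/5)
obs 3: x=2 → posterior Gamma(16, 24/5)
obs 4: x=6 → posterior Gamma(22, 29/5)
obs 5: x=1 → posterior Gamma(23, 34/5)
obs 6: x=1 → posterior Gamma(24, 39/5)
obs 7: x=3 → posterior Gamma(27, 44/5)
obs 8: x=1 → posterior Gamma(28, 49/5)
obs 9: x=1 → posterior Gamma(29, 54/5)
obs 10: x=5 → posterior Gamma(34, 59/5)
obs 11: x=5 → posterior Gamma(39, 64/5)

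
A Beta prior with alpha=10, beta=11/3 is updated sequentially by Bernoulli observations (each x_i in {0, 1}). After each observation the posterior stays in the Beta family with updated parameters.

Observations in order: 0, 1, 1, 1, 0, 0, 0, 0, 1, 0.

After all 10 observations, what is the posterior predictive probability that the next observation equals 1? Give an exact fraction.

42/71

obs 1: x=0 → posterior Beta(10, 14/3)
obs 2: x=1 → posterior Beta(11, 14/3)
obs 3: x=1 → posterior Beta(12, 14/3)
obs 4: x=1 → posterior Beta(13, 14/3)
obs 5: x=0 → posterior Beta(13, 17/3)
obs 6: x=0 → posterior Beta(13, 20/3)
obs 7: x=0 → posterior Beta(13, 23/3)
obs 8: x=0 → posterior Beta(13, 26/3)
obs 9: x=1 → posterior Beta(14, 26/3)
obs 10: x=0 → posterior Beta(14, 29/3)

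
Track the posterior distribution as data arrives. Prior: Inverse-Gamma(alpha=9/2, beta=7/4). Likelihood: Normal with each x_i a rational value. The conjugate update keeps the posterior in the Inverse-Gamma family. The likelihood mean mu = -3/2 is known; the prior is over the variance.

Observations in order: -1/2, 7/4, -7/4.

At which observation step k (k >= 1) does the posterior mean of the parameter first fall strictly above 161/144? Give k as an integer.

k = 2

obs 1: x=-1/2 → posterior Inverse-Gamma(5, 9/4)
obs 2: x=7/4 → posterior Inverse-Gamma(11/2, 241/32)
obs 3: x=-7/4 → posterior Inverse-Gamma(6, 121/16)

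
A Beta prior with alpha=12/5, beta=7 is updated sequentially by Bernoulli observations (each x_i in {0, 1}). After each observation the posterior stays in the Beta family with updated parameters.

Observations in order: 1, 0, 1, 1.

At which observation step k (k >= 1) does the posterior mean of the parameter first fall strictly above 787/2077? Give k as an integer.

obs 1: x=1 → posterior Beta(17/5, 7)
obs 2: x=0 → posterior Beta(17/5, 8)
obs 3: x=1 → posterior Beta(22/5, 8)
obs 4: x=1 → posterior Beta(27/5, 8)

k = 4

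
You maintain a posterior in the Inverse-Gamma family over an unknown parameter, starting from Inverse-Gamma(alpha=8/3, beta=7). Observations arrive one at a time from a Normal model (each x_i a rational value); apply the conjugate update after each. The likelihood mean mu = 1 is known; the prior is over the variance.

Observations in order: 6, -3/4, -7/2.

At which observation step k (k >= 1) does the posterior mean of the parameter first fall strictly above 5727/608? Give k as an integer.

k = 3

obs 1: x=6 → posterior Inverse-Gamma(19/6, 39/2)
obs 2: x=-3/4 → posterior Inverse-Gamma(11/3, 673/32)
obs 3: x=-7/2 → posterior Inverse-Gamma(25/6, 997/32)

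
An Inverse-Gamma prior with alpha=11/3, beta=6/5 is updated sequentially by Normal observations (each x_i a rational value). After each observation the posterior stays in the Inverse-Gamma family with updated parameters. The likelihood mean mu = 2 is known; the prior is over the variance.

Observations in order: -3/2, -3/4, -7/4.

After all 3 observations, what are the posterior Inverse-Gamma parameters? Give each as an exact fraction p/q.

alpha=31/6, beta=1451/80

obs 1: x=-3/2 → posterior Inverse-Gamma(25/6, 293/40)
obs 2: x=-3/4 → posterior Inverse-Gamma(14/3, 1777/160)
obs 3: x=-7/4 → posterior Inverse-Gamma(31/6, 1451/80)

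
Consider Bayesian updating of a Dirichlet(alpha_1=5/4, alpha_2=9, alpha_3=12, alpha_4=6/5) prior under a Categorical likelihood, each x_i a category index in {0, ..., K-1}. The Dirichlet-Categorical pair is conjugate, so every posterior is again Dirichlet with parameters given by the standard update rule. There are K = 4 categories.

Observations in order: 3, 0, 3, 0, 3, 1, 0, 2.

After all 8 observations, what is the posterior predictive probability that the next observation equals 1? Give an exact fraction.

obs 1: x=3 → posterior Dirichlet(5/4, 9, 12, 11/5)
obs 2: x=0 → posterior Dirichlet(9/4, 9, 12, 11/5)
obs 3: x=3 → posterior Dirichlet(9/4, 9, 12, 16/5)
obs 4: x=0 → posterior Dirichlet(13/4, 9, 12, 16/5)
obs 5: x=3 → posterior Dirichlet(13/4, 9, 12, 21/5)
obs 6: x=1 → posterior Dirichlet(13/4, 10, 12, 21/5)
obs 7: x=0 → posterior Dirichlet(17/4, 10, 12, 21/5)
obs 8: x=2 → posterior Dirichlet(17/4, 10, 13, 21/5)

200/629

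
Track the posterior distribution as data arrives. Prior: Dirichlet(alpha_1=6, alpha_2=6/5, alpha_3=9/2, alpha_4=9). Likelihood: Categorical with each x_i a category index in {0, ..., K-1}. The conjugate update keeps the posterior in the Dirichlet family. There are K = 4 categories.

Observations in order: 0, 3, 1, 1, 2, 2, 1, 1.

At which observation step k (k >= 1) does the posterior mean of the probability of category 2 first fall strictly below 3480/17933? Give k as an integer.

obs 1: x=0 → posterior Dirichlet(7, 6/5, 9/2, 9)
obs 2: x=3 → posterior Dirichlet(7, 6/5, 9/2, 10)
obs 3: x=1 → posterior Dirichlet(7, 11/5, 9/2, 10)
obs 4: x=1 → posterior Dirichlet(7, 16/5, 9/2, 10)
obs 5: x=2 → posterior Dirichlet(7, 16/5, 11/2, 10)
obs 6: x=2 → posterior Dirichlet(7, 16/5, 13/2, 10)
obs 7: x=1 → posterior Dirichlet(7, 21/5, 13/2, 10)
obs 8: x=1 → posterior Dirichlet(7, 26/5, 13/2, 10)

k = 3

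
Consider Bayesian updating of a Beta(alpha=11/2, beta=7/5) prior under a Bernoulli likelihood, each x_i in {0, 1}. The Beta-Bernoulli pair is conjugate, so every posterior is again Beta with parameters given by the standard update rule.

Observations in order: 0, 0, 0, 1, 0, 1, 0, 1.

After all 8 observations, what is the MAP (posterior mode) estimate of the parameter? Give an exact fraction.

25/43

obs 1: x=0 → posterior Beta(11/2, 12/5)
obs 2: x=0 → posterior Beta(11/2, 17/5)
obs 3: x=0 → posterior Beta(11/2, 22/5)
obs 4: x=1 → posterior Beta(13/2, 22/5)
obs 5: x=0 → posterior Beta(13/2, 27/5)
obs 6: x=1 → posterior Beta(15/2, 27/5)
obs 7: x=0 → posterior Beta(15/2, 32/5)
obs 8: x=1 → posterior Beta(17/2, 32/5)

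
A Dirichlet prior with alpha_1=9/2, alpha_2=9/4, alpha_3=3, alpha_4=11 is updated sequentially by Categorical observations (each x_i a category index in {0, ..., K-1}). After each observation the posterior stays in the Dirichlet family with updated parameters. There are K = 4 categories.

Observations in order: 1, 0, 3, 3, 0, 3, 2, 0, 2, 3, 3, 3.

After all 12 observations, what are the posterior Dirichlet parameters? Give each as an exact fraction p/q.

alpha_1=15/2, alpha_2=13/4, alpha_3=5, alpha_4=17

obs 1: x=1 → posterior Dirichlet(9/2, 13/4, 3, 11)
obs 2: x=0 → posterior Dirichlet(11/2, 13/4, 3, 11)
obs 3: x=3 → posterior Dirichlet(11/2, 13/4, 3, 12)
obs 4: x=3 → posterior Dirichlet(11/2, 13/4, 3, 13)
obs 5: x=0 → posterior Dirichlet(13/2, 13/4, 3, 13)
obs 6: x=3 → posterior Dirichlet(13/2, 13/4, 3, 14)
obs 7: x=2 → posterior Dirichlet(13/2, 13/4, 4, 14)
obs 8: x=0 → posterior Dirichlet(15/2, 13/4, 4, 14)
obs 9: x=2 → posterior Dirichlet(15/2, 13/4, 5, 14)
obs 10: x=3 → posterior Dirichlet(15/2, 13/4, 5, 15)
obs 11: x=3 → posterior Dirichlet(15/2, 13/4, 5, 16)
obs 12: x=3 → posterior Dirichlet(15/2, 13/4, 5, 17)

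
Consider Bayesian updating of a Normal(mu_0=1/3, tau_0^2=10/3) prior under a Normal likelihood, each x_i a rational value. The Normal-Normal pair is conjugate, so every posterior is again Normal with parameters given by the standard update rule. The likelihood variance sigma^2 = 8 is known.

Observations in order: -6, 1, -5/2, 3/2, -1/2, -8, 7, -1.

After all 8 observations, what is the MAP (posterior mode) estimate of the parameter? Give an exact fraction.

-77/104

obs 1: x=-6 → posterior Normal(-26/17, 40/17)
obs 2: x=1 → posterior Normal(-21/22, 20/11)
obs 3: x=-5/2 → posterior Normal(-67/54, 40/27)
obs 4: x=3/2 → posterior Normal(-13/16, 5/4)
obs 5: x=-1/2 → posterior Normal(-57/74, 40/37)
obs 6: x=-8 → posterior Normal(-137/84, 20/21)
obs 7: x=7 → posterior Normal(-67/94, 40/47)
obs 8: x=-1 → posterior Normal(-77/104, 10/13)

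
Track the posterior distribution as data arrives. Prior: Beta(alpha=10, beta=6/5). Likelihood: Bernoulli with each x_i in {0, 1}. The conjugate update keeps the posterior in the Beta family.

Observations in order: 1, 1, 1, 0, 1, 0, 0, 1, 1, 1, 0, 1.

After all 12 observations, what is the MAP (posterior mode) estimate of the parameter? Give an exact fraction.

obs 1: x=1 → posterior Beta(11, 6/5)
obs 2: x=1 → posterior Beta(12, 6/5)
obs 3: x=1 → posterior Beta(13, 6/5)
obs 4: x=0 → posterior Beta(13, 11/5)
obs 5: x=1 → posterior Beta(14, 11/5)
obs 6: x=0 → posterior Beta(14, 16/5)
obs 7: x=0 → posterior Beta(14, 21/5)
obs 8: x=1 → posterior Beta(15, 21/5)
obs 9: x=1 → posterior Beta(16, 21/5)
obs 10: x=1 → posterior Beta(17, 21/5)
obs 11: x=0 → posterior Beta(17, 26/5)
obs 12: x=1 → posterior Beta(18, 26/5)

85/106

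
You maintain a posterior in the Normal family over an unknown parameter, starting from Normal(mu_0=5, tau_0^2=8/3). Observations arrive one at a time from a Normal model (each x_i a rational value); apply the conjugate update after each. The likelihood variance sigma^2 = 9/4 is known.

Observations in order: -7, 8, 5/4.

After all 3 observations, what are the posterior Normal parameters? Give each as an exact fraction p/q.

mu_0=69/41, tau_0^2=24/41

obs 1: x=-7 → posterior Normal(-89/59, 72/59)
obs 2: x=8 → posterior Normal(167/91, 72/91)
obs 3: x=5/4 → posterior Normal(69/41, 24/41)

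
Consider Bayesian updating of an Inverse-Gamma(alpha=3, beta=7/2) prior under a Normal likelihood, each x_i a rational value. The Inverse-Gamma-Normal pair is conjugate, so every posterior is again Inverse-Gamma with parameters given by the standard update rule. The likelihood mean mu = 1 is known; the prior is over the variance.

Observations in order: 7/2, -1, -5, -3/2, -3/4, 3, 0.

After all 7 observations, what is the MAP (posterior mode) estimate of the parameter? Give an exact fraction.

1081/240

obs 1: x=7/2 → posterior Inverse-Gamma(7/2, 53/8)
obs 2: x=-1 → posterior Inverse-Gamma(4, 69/8)
obs 3: x=-5 → posterior Inverse-Gamma(9/2, 213/8)
obs 4: x=-3/2 → posterior Inverse-Gamma(5, 119/4)
obs 5: x=-3/4 → posterior Inverse-Gamma(11/2, 1001/32)
obs 6: x=3 → posterior Inverse-Gamma(6, 1065/32)
obs 7: x=0 → posterior Inverse-Gamma(13/2, 1081/32)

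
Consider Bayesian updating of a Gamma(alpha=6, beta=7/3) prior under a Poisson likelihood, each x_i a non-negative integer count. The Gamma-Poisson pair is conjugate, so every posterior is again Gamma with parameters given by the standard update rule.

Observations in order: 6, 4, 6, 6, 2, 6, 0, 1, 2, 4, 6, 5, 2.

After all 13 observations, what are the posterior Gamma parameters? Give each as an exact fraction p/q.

alpha=56, beta=46/3

obs 1: x=6 → posterior Gamma(12, 10/3)
obs 2: x=4 → posterior Gamma(16, 13/3)
obs 3: x=6 → posterior Gamma(22, 16/3)
obs 4: x=6 → posterior Gamma(28, 19/3)
obs 5: x=2 → posterior Gamma(30, 22/3)
obs 6: x=6 → posterior Gamma(36, 25/3)
obs 7: x=0 → posterior Gamma(36, 28/3)
obs 8: x=1 → posterior Gamma(37, 31/3)
obs 9: x=2 → posterior Gamma(39, 34/3)
obs 10: x=4 → posterior Gamma(43, 37/3)
obs 11: x=6 → posterior Gamma(49, 40/3)
obs 12: x=5 → posterior Gamma(54, 43/3)
obs 13: x=2 → posterior Gamma(56, 46/3)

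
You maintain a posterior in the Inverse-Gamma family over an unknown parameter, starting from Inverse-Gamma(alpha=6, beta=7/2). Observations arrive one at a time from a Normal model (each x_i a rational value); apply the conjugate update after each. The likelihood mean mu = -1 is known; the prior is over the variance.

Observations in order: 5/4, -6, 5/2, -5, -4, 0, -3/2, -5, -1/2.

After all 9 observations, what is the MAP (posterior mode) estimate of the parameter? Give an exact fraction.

obs 1: x=5/4 → posterior Inverse-Gamma(13/2, 193/32)
obs 2: x=-6 → posterior Inverse-Gamma(7, 593/32)
obs 3: x=5/2 → posterior Inverse-Gamma(15/2, 789/32)
obs 4: x=-5 → posterior Inverse-Gamma(8, 1045/32)
obs 5: x=-4 → posterior Inverse-Gamma(17/2, 1189/32)
obs 6: x=0 → posterior Inverse-Gamma(9, 1205/32)
obs 7: x=-3/2 → posterior Inverse-Gamma(19/2, 1209/32)
obs 8: x=-5 → posterior Inverse-Gamma(10, 1465/32)
obs 9: x=-1/2 → posterior Inverse-Gamma(21/2, 1469/32)

1469/368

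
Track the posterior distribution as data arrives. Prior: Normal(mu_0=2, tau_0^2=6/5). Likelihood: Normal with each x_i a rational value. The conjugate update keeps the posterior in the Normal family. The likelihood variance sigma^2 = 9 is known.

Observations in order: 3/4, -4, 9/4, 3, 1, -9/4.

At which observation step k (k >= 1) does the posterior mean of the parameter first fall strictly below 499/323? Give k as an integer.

obs 1: x=3/4 → posterior Normal(63/34, 18/17)
obs 2: x=-4 → posterior Normal(47/38, 18/19)
obs 3: x=9/4 → posterior Normal(4/3, 6/7)
obs 4: x=3 → posterior Normal(34/23, 18/23)
obs 5: x=1 → posterior Normal(36/25, 18/25)
obs 6: x=-9/4 → posterior Normal(7/6, 2/3)

k = 2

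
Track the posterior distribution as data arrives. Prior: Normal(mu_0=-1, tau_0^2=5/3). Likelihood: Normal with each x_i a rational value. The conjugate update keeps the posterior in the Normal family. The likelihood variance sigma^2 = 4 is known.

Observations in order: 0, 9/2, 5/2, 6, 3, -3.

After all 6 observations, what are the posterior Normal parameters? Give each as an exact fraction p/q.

obs 1: x=0 → posterior Normal(-12/17, 20/17)
obs 2: x=9/2 → posterior Normal(21/44, 10/11)
obs 3: x=5/2 → posterior Normal(23/27, 20/27)
obs 4: x=6 → posterior Normal(53/32, 5/8)
obs 5: x=3 → posterior Normal(68/37, 20/37)
obs 6: x=-3 → posterior Normal(53/42, 10/21)

mu_0=53/42, tau_0^2=10/21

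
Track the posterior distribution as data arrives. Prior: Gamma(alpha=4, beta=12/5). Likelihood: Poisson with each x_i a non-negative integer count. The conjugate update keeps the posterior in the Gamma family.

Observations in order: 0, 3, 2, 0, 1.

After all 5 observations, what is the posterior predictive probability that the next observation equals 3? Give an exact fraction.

33059017560372711875/316359429609716656128

obs 1: x=0 → posterior Gamma(4, 17/5)
obs 2: x=3 → posterior Gamma(7, 22/5)
obs 3: x=2 → posterior Gamma(9, 27/5)
obs 4: x=0 → posterior Gamma(9, 32/5)
obs 5: x=1 → posterior Gamma(10, 37/5)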